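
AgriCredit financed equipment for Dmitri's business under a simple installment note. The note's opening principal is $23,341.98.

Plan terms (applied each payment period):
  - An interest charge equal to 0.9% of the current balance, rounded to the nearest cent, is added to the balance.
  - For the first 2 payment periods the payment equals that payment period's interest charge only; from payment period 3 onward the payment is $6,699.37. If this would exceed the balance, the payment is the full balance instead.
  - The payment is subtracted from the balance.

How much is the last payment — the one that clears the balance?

Payment period 1: $23,341.98 +$210.08 interest = $23,552.06; pay $210.08 → $23,341.98
Payment period 2: $23,341.98 +$210.08 interest = $23,552.06; pay $210.08 → $23,341.98
Payment period 3: $23,341.98 +$210.08 interest = $23,552.06; pay $6,699.37 → $16,852.69
Payment period 4: $16,852.69 +$151.67 interest = $17,004.36; pay $6,699.37 → $10,304.99
Payment period 5: $10,304.99 +$92.74 interest = $10,397.73; pay $6,699.37 → $3,698.36
Payment period 6: $3,698.36 +$33.29 interest = $3,731.65; pay $3,731.65 → $0.00

$3,731.65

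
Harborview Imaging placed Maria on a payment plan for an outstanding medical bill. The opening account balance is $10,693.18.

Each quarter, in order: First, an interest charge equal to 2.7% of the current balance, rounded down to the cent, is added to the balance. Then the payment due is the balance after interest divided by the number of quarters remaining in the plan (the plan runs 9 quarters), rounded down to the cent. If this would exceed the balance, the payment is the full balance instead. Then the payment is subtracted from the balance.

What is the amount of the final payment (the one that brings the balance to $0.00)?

Quarter 1: opening $10,693.18; interest $288.71 → $10,981.89; payment $1,220.21; balance $9,761.68
Quarter 2: opening $9,761.68; interest $263.56 → $10,025.24; payment $1,253.15; balance $8,772.09
Quarter 3: opening $8,772.09; interest $236.84 → $9,008.93; payment $1,286.99; balance $7,721.94
Quarter 4: opening $7,721.94; interest $208.49 → $7,930.43; payment $1,321.73; balance $6,608.70
Quarter 5: opening $6,608.70; interest $178.43 → $6,787.13; payment $1,357.42; balance $5,429.71
Quarter 6: opening $5,429.71; interest $146.60 → $5,576.31; payment $1,394.07; balance $4,182.24
Quarter 7: opening $4,182.24; interest $112.92 → $4,295.16; payment $1,431.72; balance $2,863.44
Quarter 8: opening $2,863.44; interest $77.31 → $2,940.75; payment $1,470.37; balance $1,470.38
Quarter 9: opening $1,470.38; interest $39.70 → $1,510.08; payment $1,510.08; balance $0.00

$1,510.08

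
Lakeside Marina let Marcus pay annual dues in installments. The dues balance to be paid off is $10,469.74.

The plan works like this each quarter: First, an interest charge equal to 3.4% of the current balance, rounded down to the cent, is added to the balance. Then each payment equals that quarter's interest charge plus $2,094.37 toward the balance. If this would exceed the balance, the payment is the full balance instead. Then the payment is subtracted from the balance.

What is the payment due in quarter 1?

Quarter 1: $10,469.74 +$355.97 interest = $10,825.71; pay $2,450.34 → $8,375.37

$2,450.34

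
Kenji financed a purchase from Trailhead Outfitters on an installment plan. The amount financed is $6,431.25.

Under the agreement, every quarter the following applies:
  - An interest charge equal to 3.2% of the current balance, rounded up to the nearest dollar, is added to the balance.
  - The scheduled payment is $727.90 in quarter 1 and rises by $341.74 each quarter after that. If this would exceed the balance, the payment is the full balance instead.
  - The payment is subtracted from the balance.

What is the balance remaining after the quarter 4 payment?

Quarter 1: opening $6,431.25; interest $206.00 → $6,637.25; payment $727.90; balance $5,909.35
Quarter 2: opening $5,909.35; interest $190.00 → $6,099.35; payment $1,069.64; balance $5,029.71
Quarter 3: opening $5,029.71; interest $161.00 → $5,190.71; payment $1,411.38; balance $3,779.33
Quarter 4: opening $3,779.33; interest $121.00 → $3,900.33; payment $1,753.12; balance $2,147.21

$2,147.21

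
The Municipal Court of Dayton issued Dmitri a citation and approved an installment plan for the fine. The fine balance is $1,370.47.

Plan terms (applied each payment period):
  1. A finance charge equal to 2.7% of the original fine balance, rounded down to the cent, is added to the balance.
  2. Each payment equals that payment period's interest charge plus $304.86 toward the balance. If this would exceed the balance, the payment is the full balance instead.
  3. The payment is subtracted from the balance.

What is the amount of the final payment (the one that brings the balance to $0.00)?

Payment period 1: opening $1,370.47; interest $37.00 → $1,407.47; payment $341.86; balance $1,065.61
Payment period 2: opening $1,065.61; interest $37.00 → $1,102.61; payment $341.86; balance $760.75
Payment period 3: opening $760.75; interest $37.00 → $797.75; payment $341.86; balance $455.89
Payment period 4: opening $455.89; interest $37.00 → $492.89; payment $341.86; balance $151.03
Payment period 5: opening $151.03; interest $37.00 → $188.03; payment $188.03; balance $0.00

$188.03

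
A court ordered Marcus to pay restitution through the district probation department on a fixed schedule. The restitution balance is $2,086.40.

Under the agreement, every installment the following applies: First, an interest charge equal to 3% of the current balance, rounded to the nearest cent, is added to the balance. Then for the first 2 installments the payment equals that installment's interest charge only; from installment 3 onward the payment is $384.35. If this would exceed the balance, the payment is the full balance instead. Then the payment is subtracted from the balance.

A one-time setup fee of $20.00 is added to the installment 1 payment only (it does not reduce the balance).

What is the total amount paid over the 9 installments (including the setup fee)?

$2,456.57

Installment 1: $2,086.40 +$62.59 interest = $2,148.99; pay $62.59 (+ $20.00 fee) → $2,086.40
Installment 2: $2,086.40 +$62.59 interest = $2,148.99; pay $62.59 → $2,086.40
Installment 3: $2,086.40 +$62.59 interest = $2,148.99; pay $384.35 → $1,764.64
Installment 4: $1,764.64 +$52.94 interest = $1,817.58; pay $384.35 → $1,433.23
Installment 5: $1,433.23 +$43.00 interest = $1,476.23; pay $384.35 → $1,091.88
Installment 6: $1,091.88 +$32.76 interest = $1,124.64; pay $384.35 → $740.29
Installment 7: $740.29 +$22.21 interest = $762.50; pay $384.35 → $378.15
Installment 8: $378.15 +$11.34 interest = $389.49; pay $384.35 → $5.14
Installment 9: $5.14 +$0.15 interest = $5.29; pay $5.29 → $0.00
Total paid: $2,456.57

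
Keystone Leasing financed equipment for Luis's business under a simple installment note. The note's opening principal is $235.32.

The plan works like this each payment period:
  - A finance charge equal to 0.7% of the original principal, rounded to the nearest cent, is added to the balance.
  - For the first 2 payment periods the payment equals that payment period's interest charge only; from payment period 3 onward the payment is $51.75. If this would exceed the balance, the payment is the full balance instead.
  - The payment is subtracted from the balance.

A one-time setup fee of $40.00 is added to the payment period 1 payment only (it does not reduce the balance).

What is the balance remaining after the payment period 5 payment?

$85.02

Payment period 1: opening $235.32; interest $1.65 → $236.97; payment $1.65 (+ $40.00 fee); balance $235.32
Payment period 2: opening $235.32; interest $1.65 → $236.97; payment $1.65; balance $235.32
Payment period 3: opening $235.32; interest $1.65 → $236.97; payment $51.75; balance $185.22
Payment period 4: opening $185.22; interest $1.65 → $186.87; payment $51.75; balance $135.12
Payment period 5: opening $135.12; interest $1.65 → $136.77; payment $51.75; balance $85.02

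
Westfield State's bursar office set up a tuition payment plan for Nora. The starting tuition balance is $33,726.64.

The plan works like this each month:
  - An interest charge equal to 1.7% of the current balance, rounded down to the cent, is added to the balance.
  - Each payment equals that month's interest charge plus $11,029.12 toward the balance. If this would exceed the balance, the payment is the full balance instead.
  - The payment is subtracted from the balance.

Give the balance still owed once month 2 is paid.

$11,668.40

Month 1: $33,726.64 +$573.35 interest = $34,299.99; pay $11,602.47 → $22,697.52
Month 2: $22,697.52 +$385.85 interest = $23,083.37; pay $11,414.97 → $11,668.40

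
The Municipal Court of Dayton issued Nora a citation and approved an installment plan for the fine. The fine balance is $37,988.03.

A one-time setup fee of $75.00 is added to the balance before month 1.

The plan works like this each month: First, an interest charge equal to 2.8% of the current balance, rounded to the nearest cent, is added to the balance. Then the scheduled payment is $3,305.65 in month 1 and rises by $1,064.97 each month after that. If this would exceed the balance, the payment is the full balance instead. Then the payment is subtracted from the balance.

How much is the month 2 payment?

# | Opening | Interest | Payment | End bal
1 | $38,063.03 | $1,065.76 | $3,305.65 | $35,823.14
2 | $35,823.14 | $1,003.05 | $4,370.62 | $32,455.57

$4,370.62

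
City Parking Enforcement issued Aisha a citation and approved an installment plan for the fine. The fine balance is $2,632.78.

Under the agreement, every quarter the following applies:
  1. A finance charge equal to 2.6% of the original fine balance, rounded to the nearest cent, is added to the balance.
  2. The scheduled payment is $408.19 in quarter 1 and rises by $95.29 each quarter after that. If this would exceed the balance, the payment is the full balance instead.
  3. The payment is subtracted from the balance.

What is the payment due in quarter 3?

Quarter 1: opening $2,632.78; interest $68.45 → $2,701.23; payment $408.19; balance $2,293.04
Quarter 2: opening $2,293.04; interest $68.45 → $2,361.49; payment $503.48; balance $1,858.01
Quarter 3: opening $1,858.01; interest $68.45 → $1,926.46; payment $598.77; balance $1,327.69

$598.77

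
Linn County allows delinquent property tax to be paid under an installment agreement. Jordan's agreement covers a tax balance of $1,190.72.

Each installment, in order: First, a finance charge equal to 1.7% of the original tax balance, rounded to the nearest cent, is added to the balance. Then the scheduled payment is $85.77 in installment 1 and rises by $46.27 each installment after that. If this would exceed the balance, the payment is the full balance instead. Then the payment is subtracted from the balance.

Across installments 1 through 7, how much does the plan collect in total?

$1,332.40

Installment 1: $1,190.72 +$20.24 interest = $1,210.96; pay $85.77 → $1,125.19
Installment 2: $1,125.19 +$20.24 interest = $1,145.43; pay $132.04 → $1,013.39
Installment 3: $1,013.39 +$20.24 interest = $1,033.63; pay $178.31 → $855.32
Installment 4: $855.32 +$20.24 interest = $875.56; pay $224.58 → $650.98
Installment 5: $650.98 +$20.24 interest = $671.22; pay $270.85 → $400.37
Installment 6: $400.37 +$20.24 interest = $420.61; pay $317.12 → $103.49
Installment 7: $103.49 +$20.24 interest = $123.73; pay $123.73 → $0.00
Total paid: $1,332.40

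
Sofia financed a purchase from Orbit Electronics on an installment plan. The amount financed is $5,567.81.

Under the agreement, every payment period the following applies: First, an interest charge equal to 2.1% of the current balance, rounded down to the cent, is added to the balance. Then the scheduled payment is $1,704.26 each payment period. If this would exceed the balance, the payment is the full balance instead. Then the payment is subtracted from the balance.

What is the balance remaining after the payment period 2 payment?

$2,359.79

Payment period 1: opening $5,567.81; interest $116.92 → $5,684.73; payment $1,704.26; balance $3,980.47
Payment period 2: opening $3,980.47; interest $83.58 → $4,064.05; payment $1,704.26; balance $2,359.79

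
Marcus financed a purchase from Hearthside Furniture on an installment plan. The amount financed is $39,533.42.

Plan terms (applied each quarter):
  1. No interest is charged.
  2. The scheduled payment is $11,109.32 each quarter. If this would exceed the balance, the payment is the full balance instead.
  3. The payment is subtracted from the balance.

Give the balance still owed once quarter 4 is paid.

$0.00

Quarter 1: opening $39,533.42; payment $11,109.32; balance $28,424.10
Quarter 2: opening $28,424.10; payment $11,109.32; balance $17,314.78
Quarter 3: opening $17,314.78; payment $11,109.32; balance $6,205.46
Quarter 4: opening $6,205.46; payment $6,205.46; balance $0.00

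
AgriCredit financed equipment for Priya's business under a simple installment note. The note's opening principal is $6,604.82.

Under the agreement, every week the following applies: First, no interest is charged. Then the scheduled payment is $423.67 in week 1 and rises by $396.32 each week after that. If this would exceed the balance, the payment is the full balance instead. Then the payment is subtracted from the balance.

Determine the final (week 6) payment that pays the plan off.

$523.27

Week 1: opening $6,604.82; payment $423.67; balance $6,181.15
Week 2: opening $6,181.15; payment $819.99; balance $5,361.16
Week 3: opening $5,361.16; payment $1,216.31; balance $4,144.85
Week 4: opening $4,144.85; payment $1,612.63; balance $2,532.22
Week 5: opening $2,532.22; payment $2,008.95; balance $523.27
Week 6: opening $523.27; payment $523.27; balance $0.00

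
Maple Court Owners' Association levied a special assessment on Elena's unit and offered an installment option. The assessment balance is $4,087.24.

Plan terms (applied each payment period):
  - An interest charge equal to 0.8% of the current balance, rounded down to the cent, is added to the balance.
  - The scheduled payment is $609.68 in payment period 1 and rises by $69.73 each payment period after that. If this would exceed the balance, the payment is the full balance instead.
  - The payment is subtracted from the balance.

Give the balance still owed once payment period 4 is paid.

$1,330.84

Payment period 1: $4,087.24 +$32.69 interest = $4,119.93; pay $609.68 → $3,510.25
Payment period 2: $3,510.25 +$28.08 interest = $3,538.33; pay $679.41 → $2,858.92
Payment period 3: $2,858.92 +$22.87 interest = $2,881.79; pay $749.14 → $2,132.65
Payment period 4: $2,132.65 +$17.06 interest = $2,149.71; pay $818.87 → $1,330.84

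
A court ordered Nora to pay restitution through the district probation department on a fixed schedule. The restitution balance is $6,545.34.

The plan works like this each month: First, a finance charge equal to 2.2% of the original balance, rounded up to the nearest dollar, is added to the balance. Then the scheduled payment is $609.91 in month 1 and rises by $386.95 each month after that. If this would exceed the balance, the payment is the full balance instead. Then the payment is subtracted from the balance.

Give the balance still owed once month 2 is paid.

$5,226.57

Month 1: $6,545.34 +$144.00 interest = $6,689.34; pay $609.91 → $6,079.43
Month 2: $6,079.43 +$144.00 interest = $6,223.43; pay $996.86 → $5,226.57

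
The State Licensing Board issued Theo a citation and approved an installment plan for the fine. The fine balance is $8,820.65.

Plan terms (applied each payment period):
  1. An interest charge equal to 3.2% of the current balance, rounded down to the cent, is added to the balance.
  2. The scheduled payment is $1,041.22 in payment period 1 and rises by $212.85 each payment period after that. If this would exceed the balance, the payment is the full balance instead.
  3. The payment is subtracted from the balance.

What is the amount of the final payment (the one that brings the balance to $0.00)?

Payment period 1: opening $8,820.65; interest $282.26 → $9,102.91; payment $1,041.22; balance $8,061.69
Payment period 2: opening $8,061.69; interest $257.97 → $8,319.66; payment $1,254.07; balance $7,065.59
Payment period 3: opening $7,065.59; interest $226.09 → $7,291.68; payment $1,466.92; balance $5,824.76
Payment period 4: opening $5,824.76; interest $186.39 → $6,011.15; payment $1,679.77; balance $4,331.38
Payment period 5: opening $4,331.38; interest $138.60 → $4,469.98; payment $1,892.62; balance $2,577.36
Payment period 6: opening $2,577.36; interest $82.47 → $2,659.83; payment $2,105.47; balance $554.36
Payment period 7: opening $554.36; interest $17.73 → $572.09; payment $572.09; balance $0.00

$572.09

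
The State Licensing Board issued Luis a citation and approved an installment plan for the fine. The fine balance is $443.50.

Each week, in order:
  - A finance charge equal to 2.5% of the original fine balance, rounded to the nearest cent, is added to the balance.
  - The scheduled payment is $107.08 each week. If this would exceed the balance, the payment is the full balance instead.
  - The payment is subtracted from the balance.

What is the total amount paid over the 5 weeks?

Week 1: opening $443.50; interest $11.09 → $454.59; payment $107.08; balance $347.51
Week 2: opening $347.51; interest $11.09 → $358.60; payment $107.08; balance $251.52
Week 3: opening $251.52; interest $11.09 → $262.61; payment $107.08; balance $155.53
Week 4: opening $155.53; interest $11.09 → $166.62; payment $107.08; balance $59.54
Week 5: opening $59.54; interest $11.09 → $70.63; payment $70.63; balance $0.00
Total paid: $498.95

$498.95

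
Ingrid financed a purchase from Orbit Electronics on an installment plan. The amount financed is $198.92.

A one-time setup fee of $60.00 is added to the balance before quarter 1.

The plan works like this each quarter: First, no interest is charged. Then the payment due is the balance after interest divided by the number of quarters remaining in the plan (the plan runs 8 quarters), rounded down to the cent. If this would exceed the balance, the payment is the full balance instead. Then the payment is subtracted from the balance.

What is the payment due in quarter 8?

$32.37

Quarter 1: opening $258.92; payment $32.36; balance $226.56
Quarter 2: opening $226.56; payment $32.36; balance $194.20
Quarter 3: opening $194.20; payment $32.36; balance $161.84
Quarter 4: opening $161.84; payment $32.36; balance $129.48
Quarter 5: opening $129.48; payment $32.37; balance $97.11
Quarter 6: opening $97.11; payment $32.37; balance $64.74
Quarter 7: opening $64.74; payment $32.37; balance $32.37
Quarter 8: opening $32.37; payment $32.37; balance $0.00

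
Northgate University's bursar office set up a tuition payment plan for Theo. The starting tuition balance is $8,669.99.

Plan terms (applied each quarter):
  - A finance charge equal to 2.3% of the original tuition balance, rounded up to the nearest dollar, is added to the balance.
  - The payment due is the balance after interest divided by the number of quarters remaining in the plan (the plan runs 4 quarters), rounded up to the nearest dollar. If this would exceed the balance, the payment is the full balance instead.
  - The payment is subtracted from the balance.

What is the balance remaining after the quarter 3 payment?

Quarter 1: opening $8,669.99; interest $200.00 → $8,869.99; payment $2,218.00; balance $6,651.99
Quarter 2: opening $6,651.99; interest $200.00 → $6,851.99; payment $2,284.00; balance $4,567.99
Quarter 3: opening $4,567.99; interest $200.00 → $4,767.99; payment $2,384.00; balance $2,383.99

$2,383.99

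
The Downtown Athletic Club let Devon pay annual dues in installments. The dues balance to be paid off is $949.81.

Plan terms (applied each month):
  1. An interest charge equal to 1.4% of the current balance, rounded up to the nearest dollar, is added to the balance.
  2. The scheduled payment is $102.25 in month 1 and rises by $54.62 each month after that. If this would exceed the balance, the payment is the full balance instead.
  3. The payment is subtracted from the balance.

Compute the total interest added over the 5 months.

Month 1: $949.81 +$14.00 interest = $963.81; pay $102.25 → $861.56
Month 2: $861.56 +$13.00 interest = $874.56; pay $156.87 → $717.69
Month 3: $717.69 +$11.00 interest = $728.69; pay $211.49 → $517.20
Month 4: $517.20 +$8.00 interest = $525.20; pay $266.11 → $259.09
Month 5: $259.09 +$4.00 interest = $263.09; pay $263.09 → $0.00
Total interest: $14.00 + $13.00 + $11.00 + $8.00 + $4.00 = $50.00

$50.00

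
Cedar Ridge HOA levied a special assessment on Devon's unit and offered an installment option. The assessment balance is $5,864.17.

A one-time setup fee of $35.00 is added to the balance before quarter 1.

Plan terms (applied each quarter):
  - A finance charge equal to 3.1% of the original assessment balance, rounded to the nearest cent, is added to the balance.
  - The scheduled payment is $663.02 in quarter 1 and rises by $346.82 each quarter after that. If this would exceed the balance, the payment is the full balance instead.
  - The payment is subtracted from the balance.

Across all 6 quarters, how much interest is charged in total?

Quarter 1: $5,899.17 +$181.79 interest = $6,080.96; pay $663.02 → $5,417.94
Quarter 2: $5,417.94 +$181.79 interest = $5,599.73; pay $1,009.84 → $4,589.89
Quarter 3: $4,589.89 +$181.79 interest = $4,771.68; pay $1,356.66 → $3,415.02
Quarter 4: $3,415.02 +$181.79 interest = $3,596.81; pay $1,703.48 → $1,893.33
Quarter 5: $1,893.33 +$181.79 interest = $2,075.12; pay $2,050.30 → $24.82
Quarter 6: $24.82 +$181.79 interest = $206.61; pay $206.61 → $0.00
Total interest: $181.79 + $181.79 + $181.79 + $181.79 + $181.79 + $181.79 = $1,090.74

$1,090.74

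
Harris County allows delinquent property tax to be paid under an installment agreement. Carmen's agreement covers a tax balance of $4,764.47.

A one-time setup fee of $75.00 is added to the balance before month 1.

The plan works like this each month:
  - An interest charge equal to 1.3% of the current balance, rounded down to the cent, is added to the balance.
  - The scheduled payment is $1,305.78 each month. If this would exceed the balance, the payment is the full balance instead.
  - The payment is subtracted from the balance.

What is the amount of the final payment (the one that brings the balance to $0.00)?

# | Opening | Interest | Payment | End bal
1 | $4,839.47 | $62.91 | $1,305.78 | $3,596.60
2 | $3,596.60 | $46.75 | $1,305.78 | $2,337.57
3 | $2,337.57 | $30.38 | $1,305.78 | $1,062.17
4 | $1,062.17 | $13.80 | $1,075.97 | $0.00

$1,075.97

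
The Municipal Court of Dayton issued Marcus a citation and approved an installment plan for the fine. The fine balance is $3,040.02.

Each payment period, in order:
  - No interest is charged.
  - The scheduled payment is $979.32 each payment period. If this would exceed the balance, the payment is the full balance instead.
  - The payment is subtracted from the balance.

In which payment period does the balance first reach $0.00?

Payment period 1: opening $3,040.02; payment $979.32; balance $2,060.70
Payment period 2: opening $2,060.70; payment $979.32; balance $1,081.38
Payment period 3: opening $1,081.38; payment $979.32; balance $102.06
Payment period 4: opening $102.06; payment $102.06; balance $0.00
Balance reaches $0.00 in payment period 4.

4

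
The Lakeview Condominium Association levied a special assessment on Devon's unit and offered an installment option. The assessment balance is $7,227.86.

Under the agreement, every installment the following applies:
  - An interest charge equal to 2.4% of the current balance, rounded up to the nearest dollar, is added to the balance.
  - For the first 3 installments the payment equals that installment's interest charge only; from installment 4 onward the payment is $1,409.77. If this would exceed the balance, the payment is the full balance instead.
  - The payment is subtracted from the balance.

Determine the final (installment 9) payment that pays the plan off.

Installment 1: opening $7,227.86; interest $174.00 → $7,401.86; payment $174.00; balance $7,227.86
Installment 2: opening $7,227.86; interest $174.00 → $7,401.86; payment $174.00; balance $7,227.86
Installment 3: opening $7,227.86; interest $174.00 → $7,401.86; payment $174.00; balance $7,227.86
Installment 4: opening $7,227.86; interest $174.00 → $7,401.86; payment $1,409.77; balance $5,992.09
Installment 5: opening $5,992.09; interest $144.00 → $6,136.09; payment $1,409.77; balance $4,726.32
Installment 6: opening $4,726.32; interest $114.00 → $4,840.32; payment $1,409.77; balance $3,430.55
Installment 7: opening $3,430.55; interest $83.00 → $3,513.55; payment $1,409.77; balance $2,103.78
Installment 8: opening $2,103.78; interest $51.00 → $2,154.78; payment $1,409.77; balance $745.01
Installment 9: opening $745.01; interest $18.00 → $763.01; payment $763.01; balance $0.00

$763.01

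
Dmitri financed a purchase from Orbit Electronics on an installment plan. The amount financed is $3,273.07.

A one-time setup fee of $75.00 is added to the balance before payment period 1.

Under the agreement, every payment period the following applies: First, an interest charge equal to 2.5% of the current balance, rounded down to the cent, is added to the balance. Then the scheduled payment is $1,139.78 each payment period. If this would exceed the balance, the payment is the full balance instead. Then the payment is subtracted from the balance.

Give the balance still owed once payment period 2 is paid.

Payment period 1: opening $3,348.07; interest $83.70 → $3,431.77; payment $1,139.78; balance $2,291.99
Payment period 2: opening $2,291.99; interest $57.29 → $2,349.28; payment $1,139.78; balance $1,209.50

$1,209.50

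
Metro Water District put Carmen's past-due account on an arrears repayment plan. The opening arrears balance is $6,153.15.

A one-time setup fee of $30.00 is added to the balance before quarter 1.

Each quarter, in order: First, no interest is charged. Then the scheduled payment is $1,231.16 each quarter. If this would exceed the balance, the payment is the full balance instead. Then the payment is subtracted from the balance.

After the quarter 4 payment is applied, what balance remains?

$1,258.51

Quarter 1: opening $6,183.15; payment $1,231.16; balance $4,951.99
Quarter 2: opening $4,951.99; payment $1,231.16; balance $3,720.83
Quarter 3: opening $3,720.83; payment $1,231.16; balance $2,489.67
Quarter 4: opening $2,489.67; payment $1,231.16; balance $1,258.51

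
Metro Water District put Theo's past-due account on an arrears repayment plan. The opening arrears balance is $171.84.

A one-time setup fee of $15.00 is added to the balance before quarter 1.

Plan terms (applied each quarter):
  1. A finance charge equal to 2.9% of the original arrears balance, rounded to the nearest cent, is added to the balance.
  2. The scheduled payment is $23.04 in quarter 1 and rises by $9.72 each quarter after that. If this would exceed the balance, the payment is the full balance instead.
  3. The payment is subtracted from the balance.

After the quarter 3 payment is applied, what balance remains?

$103.50

Quarter 1: $186.84 +$4.98 interest = $191.82; pay $23.04 → $168.78
Quarter 2: $168.78 +$4.98 interest = $173.76; pay $32.76 → $141.00
Quarter 3: $141.00 +$4.98 interest = $145.98; pay $42.48 → $103.50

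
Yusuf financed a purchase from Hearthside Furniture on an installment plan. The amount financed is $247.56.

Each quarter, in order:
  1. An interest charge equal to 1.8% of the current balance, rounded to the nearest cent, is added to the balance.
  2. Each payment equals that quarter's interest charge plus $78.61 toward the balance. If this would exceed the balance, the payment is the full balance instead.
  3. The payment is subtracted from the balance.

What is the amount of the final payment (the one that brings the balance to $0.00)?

Quarter 1: $247.56 +$4.46 interest = $252.02; pay $83.07 → $168.95
Quarter 2: $168.95 +$3.04 interest = $171.99; pay $81.65 → $90.34
Quarter 3: $90.34 +$1.63 interest = $91.97; pay $80.24 → $11.73
Quarter 4: $11.73 +$0.21 interest = $11.94; pay $11.94 → $0.00

$11.94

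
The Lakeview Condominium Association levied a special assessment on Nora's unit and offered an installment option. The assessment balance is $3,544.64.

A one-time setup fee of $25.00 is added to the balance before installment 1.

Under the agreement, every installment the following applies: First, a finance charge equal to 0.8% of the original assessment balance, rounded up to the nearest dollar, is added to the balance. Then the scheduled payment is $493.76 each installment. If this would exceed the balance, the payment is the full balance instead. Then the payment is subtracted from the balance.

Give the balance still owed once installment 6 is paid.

$781.08

Installment 1: $3,569.64 +$29.00 interest = $3,598.64; pay $493.76 → $3,104.88
Installment 2: $3,104.88 +$29.00 interest = $3,133.88; pay $493.76 → $2,640.12
Installment 3: $2,640.12 +$29.00 interest = $2,669.12; pay $493.76 → $2,175.36
Installment 4: $2,175.36 +$29.00 interest = $2,204.36; pay $493.76 → $1,710.60
Installment 5: $1,710.60 +$29.00 interest = $1,739.60; pay $493.76 → $1,245.84
Installment 6: $1,245.84 +$29.00 interest = $1,274.84; pay $493.76 → $781.08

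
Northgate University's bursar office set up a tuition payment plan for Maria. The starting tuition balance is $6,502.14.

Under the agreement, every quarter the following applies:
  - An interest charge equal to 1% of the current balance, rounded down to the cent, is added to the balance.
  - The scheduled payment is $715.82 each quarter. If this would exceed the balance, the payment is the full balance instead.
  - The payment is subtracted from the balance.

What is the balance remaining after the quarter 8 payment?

$1,109.81

# | Opening | Interest | Payment | End bal
1 | $6,502.14 | $65.02 | $715.82 | $5,851.34
2 | $5,851.34 | $58.51 | $715.82 | $5,194.03
3 | $5,194.03 | $51.94 | $715.82 | $4,530.15
4 | $4,530.15 | $45.30 | $715.82 | $3,859.63
5 | $3,859.63 | $38.59 | $715.82 | $3,182.40
6 | $3,182.40 | $31.82 | $715.82 | $2,498.40
7 | $2,498.40 | $24.98 | $715.82 | $1,807.56
8 | $1,807.56 | $18.07 | $715.82 | $1,109.81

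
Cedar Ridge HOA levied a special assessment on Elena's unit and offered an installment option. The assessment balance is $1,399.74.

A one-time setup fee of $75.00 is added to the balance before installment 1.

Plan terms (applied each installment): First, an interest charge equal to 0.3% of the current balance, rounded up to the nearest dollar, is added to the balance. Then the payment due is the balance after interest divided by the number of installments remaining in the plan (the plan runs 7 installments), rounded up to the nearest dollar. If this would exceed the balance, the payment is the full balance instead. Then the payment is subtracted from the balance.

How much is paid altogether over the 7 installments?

Installment 1: $1,474.74 +$5.00 interest = $1,479.74; pay $212.00 → $1,267.74
Installment 2: $1,267.74 +$4.00 interest = $1,271.74; pay $212.00 → $1,059.74
Installment 3: $1,059.74 +$4.00 interest = $1,063.74; pay $213.00 → $850.74
Installment 4: $850.74 +$3.00 interest = $853.74; pay $214.00 → $639.74
Installment 5: $639.74 +$2.00 interest = $641.74; pay $214.00 → $427.74
Installment 6: $427.74 +$2.00 interest = $429.74; pay $215.00 → $214.74
Installment 7: $214.74 +$1.00 interest = $215.74; pay $215.74 → $0.00
Total paid: $1,495.74

$1,495.74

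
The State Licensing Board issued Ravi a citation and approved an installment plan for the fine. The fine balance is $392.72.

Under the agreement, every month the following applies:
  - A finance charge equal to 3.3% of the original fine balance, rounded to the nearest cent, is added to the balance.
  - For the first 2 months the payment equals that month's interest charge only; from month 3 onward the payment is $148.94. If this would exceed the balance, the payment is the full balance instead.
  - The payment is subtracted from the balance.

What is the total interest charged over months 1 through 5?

$64.80

Month 1: opening $392.72; interest $12.96 → $405.68; payment $12.96; balance $392.72
Month 2: opening $392.72; interest $12.96 → $405.68; payment $12.96; balance $392.72
Month 3: opening $392.72; interest $12.96 → $405.68; payment $148.94; balance $256.74
Month 4: opening $256.74; interest $12.96 → $269.70; payment $148.94; balance $120.76
Month 5: opening $120.76; interest $12.96 → $133.72; payment $133.72; balance $0.00
Total interest: $12.96 + $12.96 + $12.96 + $12.96 + $12.96 = $64.80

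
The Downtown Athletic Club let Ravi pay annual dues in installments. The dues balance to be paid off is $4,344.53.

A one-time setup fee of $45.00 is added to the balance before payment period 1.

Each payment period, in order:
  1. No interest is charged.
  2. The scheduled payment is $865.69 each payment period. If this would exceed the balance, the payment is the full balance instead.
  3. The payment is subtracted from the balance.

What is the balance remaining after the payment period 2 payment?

$2,658.15

Payment period 1: opening $4,389.53; payment $865.69; balance $3,523.84
Payment period 2: opening $3,523.84; payment $865.69; balance $2,658.15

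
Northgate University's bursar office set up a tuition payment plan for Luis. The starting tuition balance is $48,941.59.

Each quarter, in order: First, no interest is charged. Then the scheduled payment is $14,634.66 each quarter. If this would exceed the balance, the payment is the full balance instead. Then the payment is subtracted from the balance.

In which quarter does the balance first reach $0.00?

4

Quarter 1: $48,941.59 − $14,634.66 → $34,306.93
Quarter 2: $34,306.93 − $14,634.66 → $19,672.27
Quarter 3: $19,672.27 − $14,634.66 → $5,037.61
Quarter 4: $5,037.61 − $5,037.61 → $0.00
Balance reaches $0.00 in quarter 4.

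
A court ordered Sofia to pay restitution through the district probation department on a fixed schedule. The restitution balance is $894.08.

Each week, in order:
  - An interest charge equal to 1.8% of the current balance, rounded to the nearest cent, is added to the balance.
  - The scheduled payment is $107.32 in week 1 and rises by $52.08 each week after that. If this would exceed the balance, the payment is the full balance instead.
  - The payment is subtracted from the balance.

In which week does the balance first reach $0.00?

# | Opening | Interest | Payment | End bal
1 | $894.08 | $16.09 | $107.32 | $802.85
2 | $802.85 | $14.45 | $159.40 | $657.90
3 | $657.90 | $11.84 | $211.48 | $458.26
4 | $458.26 | $8.25 | $263.56 | $202.95
5 | $202.95 | $3.65 | $206.60 | $0.00
Balance reaches $0.00 in week 5.

5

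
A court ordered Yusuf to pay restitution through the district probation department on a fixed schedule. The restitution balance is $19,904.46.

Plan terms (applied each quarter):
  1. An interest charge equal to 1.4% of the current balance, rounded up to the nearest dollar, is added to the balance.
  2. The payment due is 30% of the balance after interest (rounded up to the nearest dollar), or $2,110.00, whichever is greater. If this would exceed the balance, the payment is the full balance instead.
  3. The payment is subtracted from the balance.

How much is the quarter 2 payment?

Quarter 1: opening $19,904.46; interest $279.00 → $20,183.46; payment $6,056.00; balance $14,127.46
Quarter 2: opening $14,127.46; interest $198.00 → $14,325.46; payment $4,298.00; balance $10,027.46

$4,298.00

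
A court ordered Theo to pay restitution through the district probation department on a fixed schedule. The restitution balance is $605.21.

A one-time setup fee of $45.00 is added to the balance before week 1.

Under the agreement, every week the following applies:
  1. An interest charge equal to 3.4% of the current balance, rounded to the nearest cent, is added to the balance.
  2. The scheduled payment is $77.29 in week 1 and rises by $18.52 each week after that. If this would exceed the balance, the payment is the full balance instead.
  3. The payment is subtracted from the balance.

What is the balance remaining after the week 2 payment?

Week 1: $650.21 +$22.11 interest = $672.32; pay $77.29 → $595.03
Week 2: $595.03 +$20.23 interest = $615.26; pay $95.81 → $519.45

$519.45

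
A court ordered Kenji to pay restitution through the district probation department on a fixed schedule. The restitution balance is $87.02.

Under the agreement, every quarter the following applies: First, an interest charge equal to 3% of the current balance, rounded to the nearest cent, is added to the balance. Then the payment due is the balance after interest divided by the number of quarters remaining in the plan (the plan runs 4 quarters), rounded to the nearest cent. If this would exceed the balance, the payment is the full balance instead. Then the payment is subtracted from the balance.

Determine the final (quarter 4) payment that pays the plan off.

Quarter 1: opening $87.02; interest $2.61 → $89.63; payment $22.41; balance $67.22
Quarter 2: opening $67.22; interest $2.02 → $69.24; payment $23.08; balance $46.16
Quarter 3: opening $46.16; interest $1.38 → $47.54; payment $23.77; balance $23.77
Quarter 4: opening $23.77; interest $0.71 → $24.48; payment $24.48; balance $0.00

$24.48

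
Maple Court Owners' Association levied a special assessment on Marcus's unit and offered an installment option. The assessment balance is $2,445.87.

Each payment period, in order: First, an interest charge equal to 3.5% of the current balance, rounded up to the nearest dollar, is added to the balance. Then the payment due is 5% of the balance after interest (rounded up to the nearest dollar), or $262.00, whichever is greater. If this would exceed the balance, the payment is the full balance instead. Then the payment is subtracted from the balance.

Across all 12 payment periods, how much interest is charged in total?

Payment period 1: opening $2,445.87; interest $86.00 → $2,531.87; payment $262.00; balance $2,269.87
Payment period 2: opening $2,269.87; interest $80.00 → $2,349.87; payment $262.00; balance $2,087.87
Payment period 3: opening $2,087.87; interest $74.00 → $2,161.87; payment $262.00; balance $1,899.87
Payment period 4: opening $1,899.87; interest $67.00 → $1,966.87; payment $262.00; balance $1,704.87
Payment period 5: opening $1,704.87; interest $60.00 → $1,764.87; payment $262.00; balance $1,502.87
Payment period 6: opening $1,502.87; interest $53.00 → $1,555.87; payment $262.00; balance $1,293.87
Payment period 7: opening $1,293.87; interest $46.00 → $1,339.87; payment $262.00; balance $1,077.87
Payment period 8: opening $1,077.87; interest $38.00 → $1,115.87; payment $262.00; balance $853.87
Payment period 9: opening $853.87; interest $30.00 → $883.87; payment $262.00; balance $621.87
Payment period 10: opening $621.87; interest $22.00 → $643.87; payment $262.00; balance $381.87
Payment period 11: opening $381.87; interest $14.00 → $395.87; payment $262.00; balance $133.87
Payment period 12: opening $133.87; interest $5.00 → $138.87; payment $138.87; balance $0.00
Total interest: $86.00 + $80.00 + $74.00 + $67.00 + $60.00 + $53.00 + $46.00 + $38.00 + $30.00 + $22.00 + $14.00 + $5.00 = $575.00

$575.00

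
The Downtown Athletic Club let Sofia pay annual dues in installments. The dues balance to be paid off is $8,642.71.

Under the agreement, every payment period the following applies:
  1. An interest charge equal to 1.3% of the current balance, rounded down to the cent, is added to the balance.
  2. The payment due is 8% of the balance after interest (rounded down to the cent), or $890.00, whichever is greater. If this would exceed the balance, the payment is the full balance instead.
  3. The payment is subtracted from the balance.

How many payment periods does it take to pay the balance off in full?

11

Payment period 1: $8,642.71 +$112.35 interest = $8,755.06; pay $890.00 → $7,865.06
Payment period 2: $7,865.06 +$102.24 interest = $7,967.30; pay $890.00 → $7,077.30
Payment period 3: $7,077.30 +$92.00 interest = $7,169.30; pay $890.00 → $6,279.30
Payment period 4: $6,279.30 +$81.63 interest = $6,360.93; pay $890.00 → $5,470.93
Payment period 5: $5,470.93 +$71.12 interest = $5,542.05; pay $890.00 → $4,652.05
Payment period 6: $4,652.05 +$60.47 interest = $4,712.52; pay $890.00 → $3,822.52
Payment period 7: $3,822.52 +$49.69 interest = $3,872.21; pay $890.00 → $2,982.21
Payment period 8: $2,982.21 +$38.76 interest = $3,020.97; pay $890.00 → $2,130.97
Payment period 9: $2,130.97 +$27.70 interest = $2,158.67; pay $890.00 → $1,268.67
Payment period 10: $1,268.67 +$16.49 interest = $1,285.16; pay $890.00 → $395.16
Payment period 11: $395.16 +$5.13 interest = $400.29; pay $400.29 → $0.00
Balance reaches $0.00 in payment period 11.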